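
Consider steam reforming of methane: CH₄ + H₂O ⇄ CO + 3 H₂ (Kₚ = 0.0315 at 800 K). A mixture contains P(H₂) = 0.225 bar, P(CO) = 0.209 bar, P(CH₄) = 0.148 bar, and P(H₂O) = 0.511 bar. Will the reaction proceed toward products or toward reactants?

no net change (already at equilibrium)

Qₚ = P(CO)·P(H₂)³ / (P(CH₄)·P(H₂O)) = (0.209)·(0.225)³ / ((0.148)·(0.511)) = 0.0315
Qₚ = 0.0315 = Kₚ, so the system is already at equilibrium.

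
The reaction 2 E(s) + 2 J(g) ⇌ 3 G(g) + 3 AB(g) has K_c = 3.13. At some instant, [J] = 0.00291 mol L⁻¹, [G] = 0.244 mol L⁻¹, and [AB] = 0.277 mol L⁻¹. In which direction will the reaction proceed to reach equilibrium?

(E is a pure solid — omitted from Q_c.)
Q_c = [G]³·[AB]³ / [J]² = (0.244)³·(0.277)³ / (0.00291)² = 36.5
Q_c = 36.5 > K_c = 3.13, so the reverse reaction proceeds.

to the left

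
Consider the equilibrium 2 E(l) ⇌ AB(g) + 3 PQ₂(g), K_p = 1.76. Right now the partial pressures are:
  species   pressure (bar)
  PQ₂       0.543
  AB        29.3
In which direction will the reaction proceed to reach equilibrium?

reverse (toward reactants)

(E is a pure liquid — omitted from Q_p.)
Q_p = P(AB)·P(PQ₂)³ = (29.3)·(0.543)³ = 4.69
Q_p = 4.69 > K_p = 1.76, so the reverse reaction proceeds.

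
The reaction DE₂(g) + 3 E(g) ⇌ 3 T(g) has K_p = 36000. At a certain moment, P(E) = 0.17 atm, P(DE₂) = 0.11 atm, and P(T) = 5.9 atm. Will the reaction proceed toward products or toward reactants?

Q_p = P(T)³ / (P(DE₂)·P(E)³) = (5.9)³ / ((0.11)·(0.17)³) = 3.8e5
Q_p = 3.8e5 > K_p = 36000, so the reverse reaction proceeds.

in the reverse direction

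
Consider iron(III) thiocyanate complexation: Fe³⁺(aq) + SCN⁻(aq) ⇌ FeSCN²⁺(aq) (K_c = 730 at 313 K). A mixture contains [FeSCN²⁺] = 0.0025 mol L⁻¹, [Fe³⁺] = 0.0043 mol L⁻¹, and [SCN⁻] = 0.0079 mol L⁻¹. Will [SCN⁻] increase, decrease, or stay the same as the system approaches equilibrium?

decrease

Q_c = [FeSCN²⁺] / ([Fe³⁺]·[SCN⁻]) = (0.0025) / ((0.0043)·(0.0079)) = 74
Q_c = 74 < K_c = 730: net forward reaction.
SCN⁻ is a reactant, so it decreases.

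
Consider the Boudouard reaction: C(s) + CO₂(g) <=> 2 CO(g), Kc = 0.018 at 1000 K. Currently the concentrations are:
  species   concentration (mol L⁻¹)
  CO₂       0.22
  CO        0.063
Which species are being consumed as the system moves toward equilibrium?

none (at equilibrium)

(C is a pure solid — omitted from Qc.)
Qc = [CO]² / [CO₂] = (0.063)² / (0.22) = 0.018
Qc = 0.018 = Kc; the system is at equilibrium.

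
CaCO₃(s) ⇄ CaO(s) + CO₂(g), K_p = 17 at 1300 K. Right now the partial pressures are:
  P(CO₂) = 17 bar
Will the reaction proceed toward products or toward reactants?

(CaCO₃, CaO are pure solids — omitted from Q_p.)
Q_p = P(CO₂) = 17
Q_p = 17 = K_p, so the system is already at equilibrium.

no net change (already at equilibrium)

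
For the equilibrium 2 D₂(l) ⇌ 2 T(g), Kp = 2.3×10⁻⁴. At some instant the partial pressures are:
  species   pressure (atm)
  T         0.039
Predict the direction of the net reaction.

toward reactants

(D₂ is a pure liquid — omitted from Qp.)
Qp = P(T)² = (0.039)² = 0.0015
Qp = 0.0015 > Kp = 2.3×10⁻⁴, so the reverse reaction proceeds.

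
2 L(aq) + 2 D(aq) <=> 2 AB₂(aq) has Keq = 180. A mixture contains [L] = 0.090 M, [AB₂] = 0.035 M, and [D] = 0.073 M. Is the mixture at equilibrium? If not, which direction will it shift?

no; Q < K, reaction proceeds forward

Q = [AB₂]² / ([L]²·[D]²) = (0.035)² / ((0.090)²·(0.073)²) = 28
Q = 28 < Keq = 180: net forward reaction.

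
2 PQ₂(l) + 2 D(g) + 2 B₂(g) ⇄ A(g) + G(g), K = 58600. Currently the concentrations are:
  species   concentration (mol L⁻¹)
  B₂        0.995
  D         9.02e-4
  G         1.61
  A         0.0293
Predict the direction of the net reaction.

at equilibrium

(PQ₂ is a pure liquid — omitted from Q.)
Q = [A]·[G] / ([D]²·[B₂]²) = (0.0293)·(1.61) / ((9.02e-4)²·(0.995)²) = 58600
Q = 58600 = K, so the system is already at equilibrium.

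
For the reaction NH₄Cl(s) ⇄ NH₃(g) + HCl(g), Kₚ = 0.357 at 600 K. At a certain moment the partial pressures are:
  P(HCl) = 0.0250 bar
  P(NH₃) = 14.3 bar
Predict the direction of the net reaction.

(NH₄Cl is a pure solid — omitted from Qₚ.)
Qₚ = P(NH₃)·P(HCl) = (14.3)·(0.0250) = 0.357
Qₚ = 0.357 = Kₚ, so the system is already at equilibrium.

at equilibrium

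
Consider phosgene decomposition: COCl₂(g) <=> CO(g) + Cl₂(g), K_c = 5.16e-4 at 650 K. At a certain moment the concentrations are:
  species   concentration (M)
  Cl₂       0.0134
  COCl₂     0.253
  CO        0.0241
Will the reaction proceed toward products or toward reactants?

Q_c = [CO]·[Cl₂] / [COCl₂] = (0.0241)·(0.0134) / (0.253) = 0.00128
Q_c = 0.00128 > K_c = 5.16e-4, so the reverse reaction proceeds.

to the left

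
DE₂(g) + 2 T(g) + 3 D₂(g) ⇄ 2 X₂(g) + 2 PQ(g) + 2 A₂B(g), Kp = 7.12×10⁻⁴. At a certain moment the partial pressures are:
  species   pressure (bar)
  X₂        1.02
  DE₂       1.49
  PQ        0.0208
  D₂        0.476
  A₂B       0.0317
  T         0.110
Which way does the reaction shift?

forward (toward products)

Qp = P(X₂)²·P(PQ)²·P(A₂B)² / (P(DE₂)·P(T)²·P(D₂)³) = (1.02)²·(0.0208)²·(0.0317)² / ((1.49)·(0.110)²·(0.476)³) = 2.33×10⁻⁴
Qp = 2.33×10⁻⁴ < Kp = 7.12×10⁻⁴, so the forward reaction proceeds.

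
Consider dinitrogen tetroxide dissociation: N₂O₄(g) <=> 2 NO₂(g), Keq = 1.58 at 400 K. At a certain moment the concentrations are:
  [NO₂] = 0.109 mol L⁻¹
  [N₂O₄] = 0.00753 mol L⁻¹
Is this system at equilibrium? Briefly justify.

Q = [NO₂]² / [N₂O₄] = (0.109)² / (0.00753) = 1.58
Q = 1.58 = Keq; the system is at equilibrium.

yes, at equilibrium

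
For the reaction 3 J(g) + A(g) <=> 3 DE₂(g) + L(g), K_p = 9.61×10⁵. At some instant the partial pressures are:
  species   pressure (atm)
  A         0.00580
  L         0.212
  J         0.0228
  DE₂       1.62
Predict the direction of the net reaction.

reverse (toward reactants)

Q_p = P(DE₂)³·P(L) / (P(J)³·P(A)) = (1.62)³·(0.212) / ((0.0228)³·(0.00580)) = 1.31×10⁷
Q_p = 1.31×10⁷ > K_p = 9.61×10⁵, so the reverse reaction proceeds.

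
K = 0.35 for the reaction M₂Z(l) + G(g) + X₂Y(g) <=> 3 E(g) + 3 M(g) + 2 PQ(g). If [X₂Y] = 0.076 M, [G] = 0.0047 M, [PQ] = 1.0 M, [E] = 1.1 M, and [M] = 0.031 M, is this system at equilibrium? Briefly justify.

(M₂Z is a pure liquid — omitted from Q.)
Q = [E]³·[M]³·[PQ]² / ([G]·[X₂Y]) = (1.1)³·(0.031)³·(1.0)² / ((0.0047)·(0.076)) = 0.11
Q = 0.11 < K = 0.35: net forward reaction.

no; Q < K, reaction proceeds forward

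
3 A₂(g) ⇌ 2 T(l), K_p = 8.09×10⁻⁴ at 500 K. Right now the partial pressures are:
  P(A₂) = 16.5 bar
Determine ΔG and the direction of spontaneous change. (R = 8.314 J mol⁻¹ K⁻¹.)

ΔG = -5.36 kJ/mol; the forward reaction is spontaneous

(T is a pure liquid — omitted from Q_p.)
Q_p = 1 / P(A₂)³ = 1 / (16.5)³ = 2.23×10⁻⁴
ΔG = RT ln(Q_p/K_p) = (8.314 J mol⁻¹ K⁻¹)(500 K) × ln(2.23×10⁻⁴/8.09×10⁻⁴)
   = (4.157 kJ/mol)(-1.289) = -5.36 kJ/mol
ΔG < 0, so the forward reaction is spontaneous (proceeds forward).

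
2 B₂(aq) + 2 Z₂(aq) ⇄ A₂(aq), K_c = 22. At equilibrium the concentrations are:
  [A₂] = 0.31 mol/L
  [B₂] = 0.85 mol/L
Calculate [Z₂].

At equilibrium, K_c = [A₂] / ([B₂]²·[Z₂]²) = 22.
(0.31) / ((0.85)²·([Z₂])²) = 22
[Z₂]² = 0.0195 ⇒ [Z₂] = 0.14 mol/L

[Z₂] = 0.14 mol/L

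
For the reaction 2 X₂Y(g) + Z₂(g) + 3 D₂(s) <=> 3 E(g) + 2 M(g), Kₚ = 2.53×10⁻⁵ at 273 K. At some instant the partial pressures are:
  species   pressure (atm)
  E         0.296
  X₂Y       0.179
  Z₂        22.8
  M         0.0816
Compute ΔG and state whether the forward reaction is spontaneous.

ΔG = 5.07 kJ/mol; the forward reaction is non-spontaneous

(D₂ is a pure solid — omitted from Qₚ.)
Qₚ = P(E)³·P(M)² / (P(X₂Y)²·P(Z₂)) = (0.296)³·(0.0816)² / ((0.179)²·(22.8)) = 2.36×10⁻⁴
ΔG = RT ln(Qₚ/Kₚ) = (8.314 J mol⁻¹ K⁻¹)(273 K) × ln(2.36×10⁻⁴/2.53×10⁻⁵)
   = (2.270 kJ/mol)(2.233) = 5.07 kJ/mol
ΔG > 0, so the forward reaction is non-spontaneous (proceeds in reverse).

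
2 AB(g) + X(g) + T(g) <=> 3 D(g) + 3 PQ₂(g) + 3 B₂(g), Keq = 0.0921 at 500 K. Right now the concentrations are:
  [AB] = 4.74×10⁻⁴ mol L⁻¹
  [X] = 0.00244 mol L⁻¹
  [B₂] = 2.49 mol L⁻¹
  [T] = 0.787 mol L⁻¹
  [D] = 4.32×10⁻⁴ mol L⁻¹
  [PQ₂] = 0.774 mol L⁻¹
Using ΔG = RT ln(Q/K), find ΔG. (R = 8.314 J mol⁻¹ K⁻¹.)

ΔG = 11.1 kJ/mol

Q = [D]³·[PQ₂]³·[B₂]³ / ([AB]²·[X]·[T]) = (4.32×10⁻⁴)³·(0.774)³·(2.49)³ / ((4.74×10⁻⁴)²·(0.00244)·(0.787)) = 1.34
ΔG = RT ln(Q/Keq) = (8.314 J mol⁻¹ K⁻¹)(500 K) × ln(1.34/0.0921)
   = (4.157 kJ/mol)(2.678) = 11.1 kJ/mol
ΔG > 0, so the forward reaction is non-spontaneous (proceeds in reverse).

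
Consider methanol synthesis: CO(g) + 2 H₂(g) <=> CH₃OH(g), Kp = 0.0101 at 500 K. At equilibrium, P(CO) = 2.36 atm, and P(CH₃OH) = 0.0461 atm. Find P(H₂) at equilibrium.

P(H₂) = 1.39 atm

At equilibrium, Kp = P(CH₃OH) / (P(CO)·P(H₂)²) = 0.0101.
(0.0461) / ((2.36)·(P(H₂))²) = 0.0101
P(H₂)² = 1.93 ⇒ P(H₂) = 1.39 atm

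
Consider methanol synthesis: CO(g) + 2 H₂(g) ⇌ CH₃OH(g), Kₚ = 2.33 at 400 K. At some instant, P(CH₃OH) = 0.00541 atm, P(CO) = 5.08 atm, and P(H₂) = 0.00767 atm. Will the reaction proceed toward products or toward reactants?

to the left

Qₚ = P(CH₃OH) / (P(CO)·P(H₂)²) = (0.00541) / ((5.08)·(0.00767)²) = 18.1
Qₚ = 18.1 > Kₚ = 2.33, so the reverse reaction proceeds.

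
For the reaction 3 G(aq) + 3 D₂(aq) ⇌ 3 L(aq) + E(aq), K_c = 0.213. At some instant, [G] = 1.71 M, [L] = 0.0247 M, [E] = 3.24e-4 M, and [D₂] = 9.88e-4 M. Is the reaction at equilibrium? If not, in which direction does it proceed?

in the reverse direction

Q_c = [L]³·[E] / ([G]³·[D₂]³) = (0.0247)³·(3.24e-4) / ((1.71)³·(9.88e-4)³) = 1.01
Q_c = 1.01 > K_c = 0.213, so the reverse reaction proceeds.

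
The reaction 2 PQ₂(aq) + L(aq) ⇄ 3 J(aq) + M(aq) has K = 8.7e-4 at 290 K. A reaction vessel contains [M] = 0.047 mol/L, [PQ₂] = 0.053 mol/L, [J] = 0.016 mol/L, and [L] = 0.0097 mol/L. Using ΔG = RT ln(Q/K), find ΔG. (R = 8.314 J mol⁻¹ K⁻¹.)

Q = [J]³·[M] / ([PQ₂]²·[L]) = (0.016)³·(0.047) / ((0.053)²·(0.0097)) = 0.00707
ΔG = RT ln(Q/K) = (8.314 J mol⁻¹ K⁻¹)(290 K) × ln(0.00707/8.7e-4)
   = (2.411 kJ/mol)(2.095) = 5.05 kJ/mol
ΔG > 0, so the forward reaction is non-spontaneous (proceeds in reverse).

ΔG = 5.05 kJ/mol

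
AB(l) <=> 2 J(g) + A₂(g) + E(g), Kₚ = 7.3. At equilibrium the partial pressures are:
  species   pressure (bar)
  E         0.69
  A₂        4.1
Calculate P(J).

(AB is a pure liquid — omitted from Kₚ.)
At equilibrium, Kₚ = P(J)²·P(A₂)·P(E) = 7.3.
(P(J))²·(4.1)·(0.69) = 7.3
P(J)² = 2.58 ⇒ P(J) = 1.6 bar

P(J) = 1.6 bar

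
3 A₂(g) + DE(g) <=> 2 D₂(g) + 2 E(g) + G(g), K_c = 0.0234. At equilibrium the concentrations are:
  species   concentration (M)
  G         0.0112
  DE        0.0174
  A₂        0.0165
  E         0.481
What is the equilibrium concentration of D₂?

At equilibrium, K_c = [D₂]²·[E]²·[G] / ([A₂]³·[DE]) = 0.0234.
([D₂])²·(0.481)²·(0.0112) / ((0.0165)³·(0.0174)) = 0.0234
[D₂]² = 7.06e-7 ⇒ [D₂] = 8.40e-4 M

[D₂] = 8.40e-4 M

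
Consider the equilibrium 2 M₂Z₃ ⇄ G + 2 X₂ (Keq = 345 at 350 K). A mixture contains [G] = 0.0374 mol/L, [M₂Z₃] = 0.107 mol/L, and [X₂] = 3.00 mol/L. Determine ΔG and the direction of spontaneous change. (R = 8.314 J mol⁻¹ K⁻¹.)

ΔG = -7.17 kJ/mol; the forward reaction is spontaneous

Q = [G]·[X₂]² / [M₂Z₃]² = (0.0374)·(3.00)² / (0.107)² = 29.4
ΔG = RT ln(Q/Keq) = (8.314 J mol⁻¹ K⁻¹)(350 K) × ln(29.4/345)
   = (2.910 kJ/mol)(-2.463) = -7.17 kJ/mol
ΔG < 0, so the forward reaction is spontaneous (proceeds forward).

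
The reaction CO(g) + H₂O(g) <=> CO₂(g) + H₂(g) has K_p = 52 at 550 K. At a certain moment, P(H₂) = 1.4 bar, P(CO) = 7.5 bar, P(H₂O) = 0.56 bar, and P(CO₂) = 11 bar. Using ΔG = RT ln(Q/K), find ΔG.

ΔG = -12.1 kJ/mol

Q_p = P(CO₂)·P(H₂) / (P(CO)·P(H₂O)) = (11)·(1.4) / ((7.5)·(0.56)) = 3.67
ΔG = RT ln(Q_p/K_p) = (8.314 J mol⁻¹ K⁻¹)(550 K) × ln(3.67/52)
   = (4.573 kJ/mol)(-2.651) = -12.1 kJ/mol
ΔG < 0, so the forward reaction is spontaneous (proceeds forward).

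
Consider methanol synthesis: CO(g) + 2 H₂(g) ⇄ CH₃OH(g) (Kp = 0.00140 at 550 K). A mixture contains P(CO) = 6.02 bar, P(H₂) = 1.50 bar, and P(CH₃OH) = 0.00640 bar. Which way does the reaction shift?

Qp = P(CH₃OH) / (P(CO)·P(H₂)²) = (0.00640) / ((6.02)·(1.50)²) = 4.72e-4
Qp = 4.72e-4 < Kp = 0.00140, so the forward reaction proceeds.

toward products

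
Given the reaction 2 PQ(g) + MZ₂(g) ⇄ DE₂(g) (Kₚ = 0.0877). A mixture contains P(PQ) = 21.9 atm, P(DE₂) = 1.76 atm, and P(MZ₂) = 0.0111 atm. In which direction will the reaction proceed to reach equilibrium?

to the left

Qₚ = P(DE₂) / (P(PQ)²·P(MZ₂)) = (1.76) / ((21.9)²·(0.0111)) = 0.331
Qₚ = 0.331 > Kₚ = 0.0877, so the reverse reaction proceeds.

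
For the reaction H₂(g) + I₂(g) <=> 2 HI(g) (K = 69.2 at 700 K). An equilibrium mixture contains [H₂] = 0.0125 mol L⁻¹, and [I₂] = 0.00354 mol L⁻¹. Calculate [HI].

At equilibrium, K = [HI]² / ([H₂]·[I₂]) = 69.2.
([HI])² / ((0.0125)·(0.00354)) = 69.2
[HI]² = 0.00306 ⇒ [HI] = 0.0553 mol L⁻¹

[HI] = 0.0553 mol L⁻¹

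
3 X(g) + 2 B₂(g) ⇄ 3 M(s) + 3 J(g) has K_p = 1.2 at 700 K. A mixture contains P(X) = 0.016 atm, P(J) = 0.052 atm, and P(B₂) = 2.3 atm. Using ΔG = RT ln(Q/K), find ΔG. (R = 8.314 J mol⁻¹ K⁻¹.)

(M is a pure solid — omitted from Q_p.)
Q_p = P(J)³ / (P(X)³·P(B₂)²) = (0.052)³ / ((0.016)³·(2.3)²) = 6.49
ΔG = RT ln(Q_p/K_p) = (8.314 J mol⁻¹ K⁻¹)(700 K) × ln(6.49/1.2)
   = (5.820 kJ/mol)(1.688) = 9.82 kJ/mol
ΔG > 0, so the forward reaction is non-spontaneous (proceeds in reverse).

ΔG = 9.82 kJ/mol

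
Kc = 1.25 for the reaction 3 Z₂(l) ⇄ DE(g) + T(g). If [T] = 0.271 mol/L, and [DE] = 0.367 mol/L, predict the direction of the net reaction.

to the right

(Z₂ is a pure liquid — omitted from Qc.)
Qc = [DE]·[T] = (0.367)·(0.271) = 0.0995
Qc = 0.0995 < Kc = 1.25, so the forward reaction proceeds.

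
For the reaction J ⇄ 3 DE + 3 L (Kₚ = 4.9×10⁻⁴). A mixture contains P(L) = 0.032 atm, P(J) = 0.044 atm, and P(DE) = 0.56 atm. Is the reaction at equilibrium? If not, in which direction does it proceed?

Qₚ = P(DE)³·P(L)³ / P(J) = (0.56)³·(0.032)³ / (0.044) = 1.3×10⁻⁴
Qₚ = 1.3×10⁻⁴ < Kₚ = 4.9×10⁻⁴, so the forward reaction proceeds.

in the forward direction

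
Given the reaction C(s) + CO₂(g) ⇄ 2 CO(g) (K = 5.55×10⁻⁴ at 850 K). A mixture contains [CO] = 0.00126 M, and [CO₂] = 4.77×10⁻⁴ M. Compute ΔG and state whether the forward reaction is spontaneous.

ΔG = 12.7 kJ/mol; the forward reaction is non-spontaneous

(C is a pure solid — omitted from Q.)
Q = [CO]² / [CO₂] = (0.00126)² / (4.77×10⁻⁴) = 0.00333
ΔG = RT ln(Q/K) = (8.314 J mol⁻¹ K⁻¹)(850 K) × ln(0.00333/5.55×10⁻⁴)
   = (7.067 kJ/mol)(1.792) = 12.7 kJ/mol
ΔG > 0, so the forward reaction is non-spontaneous (proceeds in reverse).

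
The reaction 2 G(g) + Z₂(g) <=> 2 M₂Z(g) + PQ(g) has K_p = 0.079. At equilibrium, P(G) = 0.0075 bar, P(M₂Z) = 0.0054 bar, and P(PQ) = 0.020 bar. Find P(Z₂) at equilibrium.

P(Z₂) = 0.13 bar

At equilibrium, K_p = P(M₂Z)²·P(PQ) / (P(G)²·P(Z₂)) = 0.079.
(0.0054)²·(0.020) / ((0.0075)²·(P(Z₂))) = 0.079
P(Z₂) = 0.131 = 0.13 bar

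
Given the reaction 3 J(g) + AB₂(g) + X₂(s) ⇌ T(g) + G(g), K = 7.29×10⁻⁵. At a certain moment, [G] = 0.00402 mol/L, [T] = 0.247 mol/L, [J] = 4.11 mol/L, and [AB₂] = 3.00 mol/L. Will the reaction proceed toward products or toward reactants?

(X₂ is a pure solid — omitted from Q.)
Q = [T]·[G] / ([J]³·[AB₂]) = (0.247)·(0.00402) / ((4.11)³·(3.00)) = 4.77×10⁻⁶
Q = 4.77×10⁻⁶ < K = 7.29×10⁻⁵, so the forward reaction proceeds.

forward (toward products)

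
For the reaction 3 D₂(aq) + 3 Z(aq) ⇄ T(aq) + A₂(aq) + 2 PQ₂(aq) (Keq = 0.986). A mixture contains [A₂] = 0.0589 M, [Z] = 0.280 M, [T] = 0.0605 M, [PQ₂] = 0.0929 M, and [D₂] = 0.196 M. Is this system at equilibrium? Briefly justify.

Q = [T]·[A₂]·[PQ₂]² / ([D₂]³·[Z]³) = (0.0605)·(0.0589)·(0.0929)² / ((0.196)³·(0.280)³) = 0.186
Q = 0.186 < Keq = 0.986: net forward reaction.

no; Q < K, reaction proceeds forward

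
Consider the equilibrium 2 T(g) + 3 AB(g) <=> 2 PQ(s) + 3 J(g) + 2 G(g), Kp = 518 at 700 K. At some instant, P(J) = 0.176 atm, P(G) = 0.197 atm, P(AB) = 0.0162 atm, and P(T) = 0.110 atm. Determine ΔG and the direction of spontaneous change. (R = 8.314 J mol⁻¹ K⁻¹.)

ΔG = 12.1 kJ/mol; the forward reaction is non-spontaneous

(PQ is a pure solid — omitted from Qp.)
Qp = P(J)³·P(G)² / (P(T)²·P(AB)³) = (0.176)³·(0.197)² / ((0.110)²·(0.0162)³) = 4110
ΔG = RT ln(Qp/Kp) = (8.314 J mol⁻¹ K⁻¹)(700 K) × ln(4110/518)
   = (5.820 kJ/mol)(2.071) = 12.1 kJ/mol
ΔG > 0, so the forward reaction is non-spontaneous (proceeds in reverse).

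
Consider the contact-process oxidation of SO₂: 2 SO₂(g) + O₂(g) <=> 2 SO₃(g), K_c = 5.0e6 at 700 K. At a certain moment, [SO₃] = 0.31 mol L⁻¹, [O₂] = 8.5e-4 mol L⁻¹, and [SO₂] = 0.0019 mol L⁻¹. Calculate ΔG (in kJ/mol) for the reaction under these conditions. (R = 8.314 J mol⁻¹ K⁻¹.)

Q_c = [SO₃]² / ([SO₂]²·[O₂]) = (0.31)² / ((0.0019)²·(8.5e-4)) = 3.13e7
ΔG = RT ln(Q_c/K_c) = (8.314 J mol⁻¹ K⁻¹)(700 K) × ln(3.13e7/5.0e6)
   = (5.820 kJ/mol)(1.834) = 10.7 kJ/mol
ΔG > 0, so the forward reaction is non-spontaneous (proceeds in reverse).

ΔG = 10.7 kJ/mol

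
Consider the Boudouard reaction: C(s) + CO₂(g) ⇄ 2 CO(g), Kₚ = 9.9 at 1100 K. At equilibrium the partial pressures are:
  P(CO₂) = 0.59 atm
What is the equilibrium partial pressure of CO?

P(CO) = 2.4 atm

(C is a pure solid — omitted from Kₚ.)
At equilibrium, Kₚ = P(CO)² / P(CO₂) = 9.9.
(P(CO))² / (0.59) = 9.9
P(CO)² = 5.84 ⇒ P(CO) = 2.4 atm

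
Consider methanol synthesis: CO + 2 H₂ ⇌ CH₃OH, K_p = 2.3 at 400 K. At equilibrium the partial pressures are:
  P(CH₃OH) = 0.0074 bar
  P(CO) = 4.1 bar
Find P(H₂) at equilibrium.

At equilibrium, K_p = P(CH₃OH) / (P(CO)·P(H₂)²) = 2.3.
(0.0074) / ((4.1)·(P(H₂))²) = 2.3
P(H₂)² = 7.85×10⁻⁴ ⇒ P(H₂) = 0.028 bar

P(H₂) = 0.028 bar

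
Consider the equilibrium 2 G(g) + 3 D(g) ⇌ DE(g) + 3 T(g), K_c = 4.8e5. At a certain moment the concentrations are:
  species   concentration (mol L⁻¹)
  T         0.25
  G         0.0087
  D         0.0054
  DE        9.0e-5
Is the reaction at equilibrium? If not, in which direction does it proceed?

Q_c = [DE]·[T]³ / ([G]²·[D]³) = (9.0e-5)·(0.25)³ / ((0.0087)²·(0.0054)³) = 1.2e5
Q_c = 1.2e5 < K_c = 4.8e5, so the forward reaction proceeds.

in the forward direction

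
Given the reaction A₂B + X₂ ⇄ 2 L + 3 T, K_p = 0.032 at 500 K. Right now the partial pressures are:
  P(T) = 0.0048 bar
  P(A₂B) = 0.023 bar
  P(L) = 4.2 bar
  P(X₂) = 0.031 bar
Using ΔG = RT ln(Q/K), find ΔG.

Q_p = P(L)²·P(T)³ / (P(A₂B)·P(X₂)) = (4.2)²·(0.0048)³ / ((0.023)·(0.031)) = 0.00274
ΔG = RT ln(Q_p/K_p) = (8.314 J mol⁻¹ K⁻¹)(500 K) × ln(0.00274/0.032)
   = (4.157 kJ/mol)(-2.458) = -10.2 kJ/mol
ΔG < 0, so the forward reaction is spontaneous (proceeds forward).

ΔG = -10.2 kJ/mol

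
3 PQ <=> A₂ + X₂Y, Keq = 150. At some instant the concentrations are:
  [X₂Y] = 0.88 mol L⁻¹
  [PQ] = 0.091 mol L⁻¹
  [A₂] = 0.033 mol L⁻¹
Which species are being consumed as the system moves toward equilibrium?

Q = [A₂]·[X₂Y] / [PQ]³ = (0.033)·(0.88) / (0.091)³ = 39
Q = 39 < Keq = 150: net forward reaction.

PQ (reactants)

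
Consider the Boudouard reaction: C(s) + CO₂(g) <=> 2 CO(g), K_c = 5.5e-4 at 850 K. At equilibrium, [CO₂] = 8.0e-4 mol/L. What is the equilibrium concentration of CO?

(C is a pure solid — omitted from K_c.)
At equilibrium, K_c = [CO]² / [CO₂] = 5.5e-4.
([CO])² / (8.0e-4) = 5.5e-4
[CO]² = 4.40e-7 ⇒ [CO] = 6.6e-4 mol/L

[CO] = 6.6e-4 mol/L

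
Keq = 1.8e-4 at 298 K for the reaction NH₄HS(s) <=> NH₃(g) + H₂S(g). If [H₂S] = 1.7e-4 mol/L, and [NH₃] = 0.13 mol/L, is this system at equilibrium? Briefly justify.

no; Q < K, reaction proceeds forward

(NH₄HS is a pure solid — omitted from Q.)
Q = [NH₃]·[H₂S] = (0.13)·(1.7e-4) = 2.2e-5
Q = 2.2e-5 < Keq = 1.8e-4: net forward reaction.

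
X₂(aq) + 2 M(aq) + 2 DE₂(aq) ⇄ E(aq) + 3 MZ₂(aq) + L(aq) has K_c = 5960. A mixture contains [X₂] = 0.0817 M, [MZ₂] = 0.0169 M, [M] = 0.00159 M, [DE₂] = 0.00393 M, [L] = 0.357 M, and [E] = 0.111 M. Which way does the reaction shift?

reverse (toward reactants)

Q_c = [E]·[MZ₂]³·[L] / ([X₂]·[M]²·[DE₂]²) = (0.111)·(0.0169)³·(0.357) / ((0.0817)·(0.00159)²·(0.00393)²) = 60000
Q_c = 60000 > K_c = 5960, so the reverse reaction proceeds.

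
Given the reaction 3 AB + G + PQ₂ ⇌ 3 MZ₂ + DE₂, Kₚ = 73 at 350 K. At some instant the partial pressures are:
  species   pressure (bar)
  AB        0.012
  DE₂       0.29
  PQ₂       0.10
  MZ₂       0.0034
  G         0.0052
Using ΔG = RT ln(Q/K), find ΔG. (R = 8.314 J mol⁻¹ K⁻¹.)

Qₚ = P(MZ₂)³·P(DE₂) / (P(AB)³·P(G)·P(PQ₂)) = (0.0034)³·(0.29) / ((0.012)³·(0.0052)·(0.10)) = 12.7
ΔG = RT ln(Qₚ/Kₚ) = (8.314 J mol⁻¹ K⁻¹)(350 K) × ln(12.7/73)
   = (2.910 kJ/mol)(-1.749) = -5.09 kJ/mol
ΔG < 0, so the forward reaction is spontaneous (proceeds forward).

ΔG = -5.09 kJ/mol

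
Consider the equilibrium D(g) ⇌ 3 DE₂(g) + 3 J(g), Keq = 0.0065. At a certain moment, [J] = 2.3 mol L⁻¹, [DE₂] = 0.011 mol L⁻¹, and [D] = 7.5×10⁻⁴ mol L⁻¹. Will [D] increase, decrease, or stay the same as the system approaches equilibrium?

increase

Q = [DE₂]³·[J]³ / [D] = (0.011)³·(2.3)³ / (7.5×10⁻⁴) = 0.022
Q = 0.022 > Keq = 0.0065: net reverse reaction.
D is a reactant, so it increases.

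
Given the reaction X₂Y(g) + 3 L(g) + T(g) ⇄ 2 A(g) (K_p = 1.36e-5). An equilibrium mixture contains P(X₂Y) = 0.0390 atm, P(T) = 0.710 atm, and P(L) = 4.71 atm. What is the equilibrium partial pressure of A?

P(A) = 0.00627 atm

At equilibrium, K_p = P(A)² / (P(X₂Y)·P(L)³·P(T)) = 1.36e-5.
(P(A))² / ((0.0390)·(4.71)³·(0.710)) = 1.36e-5
P(A)² = 3.93e-5 ⇒ P(A) = 0.00627 atm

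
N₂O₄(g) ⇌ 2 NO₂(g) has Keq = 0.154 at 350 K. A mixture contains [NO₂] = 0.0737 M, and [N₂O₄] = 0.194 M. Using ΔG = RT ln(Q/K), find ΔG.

Q = [NO₂]² / [N₂O₄] = (0.0737)² / (0.194) = 0.0280
ΔG = RT ln(Q/Keq) = (8.314 J mol⁻¹ K⁻¹)(350 K) × ln(0.0280/0.154)
   = (2.910 kJ/mol)(-1.705) = -4.96 kJ/mol
ΔG < 0, so the forward reaction is spontaneous (proceeds forward).

ΔG = -4.96 kJ/mol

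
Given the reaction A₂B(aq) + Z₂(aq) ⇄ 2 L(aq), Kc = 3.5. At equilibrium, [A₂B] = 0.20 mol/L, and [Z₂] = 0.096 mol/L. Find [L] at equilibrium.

[L] = 0.26 mol/L

At equilibrium, Kc = [L]² / ([A₂B]·[Z₂]) = 3.5.
([L])² / ((0.20)·(0.096)) = 3.5
[L]² = 0.0672 ⇒ [L] = 0.26 mol/L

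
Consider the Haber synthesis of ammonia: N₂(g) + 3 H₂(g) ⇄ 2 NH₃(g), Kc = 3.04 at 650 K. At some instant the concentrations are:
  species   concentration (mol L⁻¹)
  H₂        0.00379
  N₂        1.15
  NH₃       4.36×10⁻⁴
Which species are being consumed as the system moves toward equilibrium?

none (at equilibrium)

Qc = [NH₃]² / ([N₂]·[H₂]³) = (4.36×10⁻⁴)² / ((1.15)·(0.00379)³) = 3.04
Qc = 3.04 = Kc; the system is at equilibrium.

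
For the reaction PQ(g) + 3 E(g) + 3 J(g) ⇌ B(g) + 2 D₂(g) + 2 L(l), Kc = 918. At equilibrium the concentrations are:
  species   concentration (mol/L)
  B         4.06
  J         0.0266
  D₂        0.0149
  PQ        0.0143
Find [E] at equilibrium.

[E] = 1.54 mol/L

(L is a pure liquid — omitted from Kc.)
At equilibrium, Kc = [B]·[D₂]² / ([PQ]·[E]³·[J]³) = 918.
(4.06)·(0.0149)² / ((0.0143)·([E])³·(0.0266)³) = 918
[E]³ = 3.65 ⇒ [E] = 1.54 mol/L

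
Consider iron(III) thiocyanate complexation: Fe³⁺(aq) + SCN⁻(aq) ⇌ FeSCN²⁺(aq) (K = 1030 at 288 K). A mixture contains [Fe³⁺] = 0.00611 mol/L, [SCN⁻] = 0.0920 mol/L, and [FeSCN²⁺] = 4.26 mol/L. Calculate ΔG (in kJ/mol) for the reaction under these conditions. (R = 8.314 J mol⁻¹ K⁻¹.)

Q = [FeSCN²⁺] / ([Fe³⁺]·[SCN⁻]) = (4.26) / ((0.00611)·(0.0920)) = 7580
ΔG = RT ln(Q/K) = (8.314 J mol⁻¹ K⁻¹)(288 K) × ln(7580/1030)
   = (2.394 kJ/mol)(1.996) = 4.78 kJ/mol
ΔG > 0, so the forward reaction is non-spontaneous (proceeds in reverse).

ΔG = 4.78 kJ/mol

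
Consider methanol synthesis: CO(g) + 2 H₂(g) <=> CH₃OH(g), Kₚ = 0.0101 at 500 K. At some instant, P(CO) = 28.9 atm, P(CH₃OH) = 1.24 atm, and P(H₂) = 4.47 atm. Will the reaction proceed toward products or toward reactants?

Qₚ = P(CH₃OH) / (P(CO)·P(H₂)²) = (1.24) / ((28.9)·(4.47)²) = 0.00215
Qₚ = 0.00215 < Kₚ = 0.0101, so the forward reaction proceeds.

forward (toward products)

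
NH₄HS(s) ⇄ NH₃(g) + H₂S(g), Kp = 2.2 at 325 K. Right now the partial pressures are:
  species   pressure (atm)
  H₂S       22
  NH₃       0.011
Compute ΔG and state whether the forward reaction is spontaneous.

ΔG = -5.96 kJ/mol; the forward reaction is spontaneous

(NH₄HS is a pure solid — omitted from Qp.)
Qp = P(NH₃)·P(H₂S) = (0.011)·(22) = 0.242
ΔG = RT ln(Qp/Kp) = (8.314 J mol⁻¹ K⁻¹)(325 K) × ln(0.242/2.2)
   = (2.702 kJ/mol)(-2.207) = -5.96 kJ/mol
ΔG < 0, so the forward reaction is spontaneous (proceeds forward).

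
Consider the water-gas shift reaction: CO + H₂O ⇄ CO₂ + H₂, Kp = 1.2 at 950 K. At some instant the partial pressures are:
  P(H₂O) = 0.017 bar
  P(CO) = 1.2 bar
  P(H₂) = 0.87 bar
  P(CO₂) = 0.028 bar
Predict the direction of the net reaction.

no net change (already at equilibrium)

Qp = P(CO₂)·P(H₂) / (P(CO)·P(H₂O)) = (0.028)·(0.87) / ((1.2)·(0.017)) = 1.2
Qp = 1.2 = Kp, so the system is already at equilibrium.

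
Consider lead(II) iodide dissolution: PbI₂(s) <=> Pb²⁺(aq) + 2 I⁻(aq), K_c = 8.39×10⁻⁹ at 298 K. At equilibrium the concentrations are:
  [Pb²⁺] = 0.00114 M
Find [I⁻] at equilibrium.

[I⁻] = 0.00271 M

(PbI₂ is a pure solid — omitted from K_c.)
At equilibrium, K_c = [Pb²⁺]·[I⁻]² = 8.39×10⁻⁹.
(0.00114)·([I⁻])² = 8.39×10⁻⁹
[I⁻]² = 7.36×10⁻⁶ ⇒ [I⁻] = 0.00271 M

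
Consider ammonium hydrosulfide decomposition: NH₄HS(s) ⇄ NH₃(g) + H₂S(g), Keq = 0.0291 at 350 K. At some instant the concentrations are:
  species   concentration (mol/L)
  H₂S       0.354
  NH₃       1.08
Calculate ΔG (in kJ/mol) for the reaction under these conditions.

(NH₄HS is a pure solid — omitted from Q.)
Q = [NH₃]·[H₂S] = (1.08)·(0.354) = 0.382
ΔG = RT ln(Q/Keq) = (8.314 J mol⁻¹ K⁻¹)(350 K) × ln(0.382/0.0291)
   = (2.910 kJ/mol)(2.575) = 7.49 kJ/mol
ΔG > 0, so the forward reaction is non-spontaneous (proceeds in reverse).

ΔG = 7.49 kJ/mol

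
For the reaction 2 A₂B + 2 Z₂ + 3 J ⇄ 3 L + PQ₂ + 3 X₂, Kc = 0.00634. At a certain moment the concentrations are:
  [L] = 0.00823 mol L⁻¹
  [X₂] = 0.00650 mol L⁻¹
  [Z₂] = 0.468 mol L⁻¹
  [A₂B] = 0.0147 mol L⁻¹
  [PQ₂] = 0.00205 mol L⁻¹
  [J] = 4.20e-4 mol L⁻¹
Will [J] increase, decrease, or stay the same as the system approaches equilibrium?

Qc = [L]³·[PQ₂]·[X₂]³ / ([A₂B]²·[Z₂]²·[J]³) = (0.00823)³·(0.00205)·(0.00650)³ / ((0.0147)²·(0.468)²·(4.20e-4)³) = 0.0895
Qc = 0.0895 > Kc = 0.00634: net reverse reaction.
J is a reactant, so it increases.

increase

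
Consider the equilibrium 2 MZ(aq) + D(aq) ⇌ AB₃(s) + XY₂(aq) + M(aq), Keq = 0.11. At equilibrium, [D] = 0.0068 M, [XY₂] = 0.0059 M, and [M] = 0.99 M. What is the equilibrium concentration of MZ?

(AB₃ is a pure solid — omitted from Keq.)
At equilibrium, Keq = [XY₂]·[M] / ([MZ]²·[D]) = 0.11.
(0.0059)·(0.99) / (([MZ])²·(0.0068)) = 0.11
[MZ]² = 7.81 ⇒ [MZ] = 2.8 M

[MZ] = 2.8 M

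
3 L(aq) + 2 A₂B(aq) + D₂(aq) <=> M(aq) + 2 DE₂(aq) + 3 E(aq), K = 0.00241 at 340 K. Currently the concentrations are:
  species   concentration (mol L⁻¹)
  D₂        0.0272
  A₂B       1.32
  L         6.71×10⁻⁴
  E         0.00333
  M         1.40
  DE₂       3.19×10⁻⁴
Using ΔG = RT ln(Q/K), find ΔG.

ΔG = -5.32 kJ/mol

Q = [M]·[DE₂]²·[E]³ / ([L]³·[A₂B]²·[D₂]) = (1.40)·(3.19×10⁻⁴)²·(0.00333)³ / ((6.71×10⁻⁴)³·(1.32)²·(0.0272)) = 3.67×10⁻⁴
ΔG = RT ln(Q/K) = (8.314 J mol⁻¹ K⁻¹)(340 K) × ln(3.67×10⁻⁴/0.00241)
   = (2.827 kJ/mol)(-1.882) = -5.32 kJ/mol
ΔG < 0, so the forward reaction is spontaneous (proceeds forward).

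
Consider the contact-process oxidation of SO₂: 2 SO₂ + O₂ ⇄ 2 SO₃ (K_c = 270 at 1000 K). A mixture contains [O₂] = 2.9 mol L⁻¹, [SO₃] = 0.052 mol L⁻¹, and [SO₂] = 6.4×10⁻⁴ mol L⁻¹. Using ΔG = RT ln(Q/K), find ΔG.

ΔG = 17.7 kJ/mol

Q_c = [SO₃]² / ([SO₂]²·[O₂]) = (0.052)² / ((6.4×10⁻⁴)²·(2.9)) = 2280
ΔG = RT ln(Q_c/K_c) = (8.314 J mol⁻¹ K⁻¹)(1000 K) × ln(2280/270)
   = (8.314 kJ/mol)(2.134) = 17.7 kJ/mol
ΔG > 0, so the forward reaction is non-spontaneous (proceeds in reverse).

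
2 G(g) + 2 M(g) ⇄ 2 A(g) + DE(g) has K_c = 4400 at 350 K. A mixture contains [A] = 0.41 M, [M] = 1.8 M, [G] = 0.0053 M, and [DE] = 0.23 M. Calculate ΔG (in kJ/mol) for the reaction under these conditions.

Q_c = [A]²·[DE] / ([G]²·[M]²) = (0.41)²·(0.23) / ((0.0053)²·(1.8)²) = 425
ΔG = RT ln(Q_c/K_c) = (8.314 J mol⁻¹ K⁻¹)(350 K) × ln(425/4400)
   = (2.910 kJ/mol)(-2.337) = -6.80 kJ/mol
ΔG < 0, so the forward reaction is spontaneous (proceeds forward).

ΔG = -6.80 kJ/mol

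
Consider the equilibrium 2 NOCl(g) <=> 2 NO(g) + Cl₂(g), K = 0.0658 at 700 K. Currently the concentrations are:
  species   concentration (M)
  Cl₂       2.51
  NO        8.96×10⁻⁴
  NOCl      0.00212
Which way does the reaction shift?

Q = [NO]²·[Cl₂] / [NOCl]² = (8.96×10⁻⁴)²·(2.51) / (0.00212)² = 0.448
Q = 0.448 > K = 0.0658, so the reverse reaction proceeds.

in the reverse direction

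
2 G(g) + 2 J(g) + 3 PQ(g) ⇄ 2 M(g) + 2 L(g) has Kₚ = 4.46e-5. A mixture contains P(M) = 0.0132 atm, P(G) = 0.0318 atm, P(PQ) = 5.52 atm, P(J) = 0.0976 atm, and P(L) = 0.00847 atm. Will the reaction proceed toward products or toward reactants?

Qₚ = P(M)²·P(L)² / (P(G)²·P(J)²·P(PQ)³) = (0.0132)²·(0.00847)² / ((0.0318)²·(0.0976)²·(5.52)³) = 7.72e-6
Qₚ = 7.72e-6 < Kₚ = 4.46e-5, so the forward reaction proceeds.

to the right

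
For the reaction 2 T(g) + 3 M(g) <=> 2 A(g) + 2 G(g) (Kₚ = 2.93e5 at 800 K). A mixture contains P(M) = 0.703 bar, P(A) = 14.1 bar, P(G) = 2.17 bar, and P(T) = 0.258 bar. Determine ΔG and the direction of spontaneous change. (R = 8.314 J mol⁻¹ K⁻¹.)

Qₚ = P(A)²·P(G)² / (P(T)²·P(M)³) = (14.1)²·(2.17)² / ((0.258)²·(0.703)³) = 40500
ΔG = RT ln(Qₚ/Kₚ) = (8.314 J mol⁻¹ K⁻¹)(800 K) × ln(40500/2.93e5)
   = (6.651 kJ/mol)(-1.979) = -13.2 kJ/mol
ΔG < 0, so the forward reaction is spontaneous (proceeds forward).

ΔG = -13.2 kJ/mol; the forward reaction is spontaneous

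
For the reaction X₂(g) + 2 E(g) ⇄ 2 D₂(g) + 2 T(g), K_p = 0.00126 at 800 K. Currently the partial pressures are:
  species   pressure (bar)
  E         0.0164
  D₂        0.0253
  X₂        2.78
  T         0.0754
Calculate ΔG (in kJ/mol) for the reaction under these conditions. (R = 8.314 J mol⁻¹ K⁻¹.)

ΔG = 8.99 kJ/mol

Q_p = P(D₂)²·P(T)² / (P(X₂)·P(E)²) = (0.0253)²·(0.0754)² / ((2.78)·(0.0164)²) = 0.00487
ΔG = RT ln(Q_p/K_p) = (8.314 J mol⁻¹ K⁻¹)(800 K) × ln(0.00487/0.00126)
   = (6.651 kJ/mol)(1.352) = 8.99 kJ/mol
ΔG > 0, so the forward reaction is non-spontaneous (proceeds in reverse).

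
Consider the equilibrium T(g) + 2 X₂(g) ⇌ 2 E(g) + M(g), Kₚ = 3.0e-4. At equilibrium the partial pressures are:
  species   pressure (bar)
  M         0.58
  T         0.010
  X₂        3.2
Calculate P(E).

P(E) = 0.0073 bar

At equilibrium, Kₚ = P(E)²·P(M) / (P(T)·P(X₂)²) = 3.0e-4.
(P(E))²·(0.58) / ((0.010)·(3.2)²) = 3.0e-4
P(E)² = 5.30e-5 ⇒ P(E) = 0.0073 bar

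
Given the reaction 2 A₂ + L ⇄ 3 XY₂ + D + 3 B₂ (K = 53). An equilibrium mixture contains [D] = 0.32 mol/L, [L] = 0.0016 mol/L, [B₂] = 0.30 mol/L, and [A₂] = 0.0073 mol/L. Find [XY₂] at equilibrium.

[XY₂] = 0.081 mol/L

At equilibrium, K = [XY₂]³·[D]·[B₂]³ / ([A₂]²·[L]) = 53.
([XY₂])³·(0.32)·(0.30)³ / ((0.0073)²·(0.0016)) = 53
[XY₂]³ = 5.23×10⁻⁴ ⇒ [XY₂] = 0.081 mol/L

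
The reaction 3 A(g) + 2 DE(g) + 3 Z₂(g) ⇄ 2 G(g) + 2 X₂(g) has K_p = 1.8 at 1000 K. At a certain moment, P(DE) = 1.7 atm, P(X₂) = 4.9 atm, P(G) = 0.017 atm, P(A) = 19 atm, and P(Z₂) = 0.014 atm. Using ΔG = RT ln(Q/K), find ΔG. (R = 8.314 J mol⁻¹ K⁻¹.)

ΔG = -22.0 kJ/mol

Q_p = P(G)²·P(X₂)² / (P(A)³·P(DE)²·P(Z₂)³) = (0.017)²·(4.9)² / ((19)³·(1.7)²·(0.014)³) = 0.128
ΔG = RT ln(Q_p/K_p) = (8.314 J mol⁻¹ K⁻¹)(1000 K) × ln(0.128/1.8)
   = (8.314 kJ/mol)(-2.644) = -22.0 kJ/mol
ΔG < 0, so the forward reaction is spontaneous (proceeds forward).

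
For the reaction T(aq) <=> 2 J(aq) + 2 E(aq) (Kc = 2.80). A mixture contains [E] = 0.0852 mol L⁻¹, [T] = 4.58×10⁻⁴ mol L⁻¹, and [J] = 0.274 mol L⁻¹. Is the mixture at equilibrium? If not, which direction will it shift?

no; Q < K, reaction proceeds forward

Qc = [J]²·[E]² / [T] = (0.274)²·(0.0852)² / (4.58×10⁻⁴) = 1.19
Qc = 1.19 < Kc = 2.80: net forward reaction.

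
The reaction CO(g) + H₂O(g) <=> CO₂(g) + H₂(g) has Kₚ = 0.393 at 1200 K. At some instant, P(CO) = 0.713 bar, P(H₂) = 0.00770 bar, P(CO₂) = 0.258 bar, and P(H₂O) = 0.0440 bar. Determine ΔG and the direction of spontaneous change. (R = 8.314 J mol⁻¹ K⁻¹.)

Qₚ = P(CO₂)·P(H₂) / (P(CO)·P(H₂O)) = (0.258)·(0.00770) / ((0.713)·(0.0440)) = 0.0633
ΔG = RT ln(Qₚ/Kₚ) = (8.314 J mol⁻¹ K⁻¹)(1200 K) × ln(0.0633/0.393)
   = (9.977 kJ/mol)(-1.826) = -18.2 kJ/mol
ΔG < 0, so the forward reaction is spontaneous (proceeds forward).

ΔG = -18.2 kJ/mol; the forward reaction is spontaneous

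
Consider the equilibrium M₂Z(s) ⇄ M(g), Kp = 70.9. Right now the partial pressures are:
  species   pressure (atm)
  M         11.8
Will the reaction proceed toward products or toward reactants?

in the forward direction

(M₂Z is a pure solid — omitted from Qp.)
Qp = P(M) = 11.8
Qp = 11.8 < Kp = 70.9, so the forward reaction proceeds.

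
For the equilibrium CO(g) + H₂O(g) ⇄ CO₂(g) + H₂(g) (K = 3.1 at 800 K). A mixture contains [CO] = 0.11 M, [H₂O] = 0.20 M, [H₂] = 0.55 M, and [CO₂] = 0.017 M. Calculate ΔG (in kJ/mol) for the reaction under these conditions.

Q = [CO₂]·[H₂] / ([CO]·[H₂O]) = (0.017)·(0.55) / ((0.11)·(0.20)) = 0.425
ΔG = RT ln(Q/K) = (8.314 J mol⁻¹ K⁻¹)(800 K) × ln(0.425/3.1)
   = (6.651 kJ/mol)(-1.987) = -13.2 kJ/mol
ΔG < 0, so the forward reaction is spontaneous (proceeds forward).

ΔG = -13.2 kJ/mol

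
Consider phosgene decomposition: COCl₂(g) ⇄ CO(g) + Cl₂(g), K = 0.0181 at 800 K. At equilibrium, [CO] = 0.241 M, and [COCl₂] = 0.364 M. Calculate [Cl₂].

At equilibrium, K = [CO]·[Cl₂] / [COCl₂] = 0.0181.
(0.241)·([Cl₂]) / (0.364) = 0.0181
[Cl₂] = 0.0273 M

[Cl₂] = 0.0273 M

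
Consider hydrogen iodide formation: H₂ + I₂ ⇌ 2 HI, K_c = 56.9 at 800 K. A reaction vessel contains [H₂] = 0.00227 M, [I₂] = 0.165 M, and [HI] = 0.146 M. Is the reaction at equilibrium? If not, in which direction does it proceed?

no net change (already at equilibrium)

Q_c = [HI]² / ([H₂]·[I₂]) = (0.146)² / ((0.00227)·(0.165)) = 56.9
Q_c = 56.9 = K_c, so the system is already at equilibrium.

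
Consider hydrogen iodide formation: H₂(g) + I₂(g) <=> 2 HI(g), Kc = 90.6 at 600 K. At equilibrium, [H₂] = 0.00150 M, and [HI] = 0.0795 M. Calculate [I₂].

At equilibrium, Kc = [HI]² / ([H₂]·[I₂]) = 90.6.
(0.0795)² / ((0.00150)·([I₂])) = 90.6
[I₂] = 0.0465 M

[I₂] = 0.0465 M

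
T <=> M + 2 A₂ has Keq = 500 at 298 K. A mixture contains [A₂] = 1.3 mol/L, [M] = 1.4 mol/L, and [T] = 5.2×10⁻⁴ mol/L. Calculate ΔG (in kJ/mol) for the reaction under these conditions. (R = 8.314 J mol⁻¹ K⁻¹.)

Q = [M]·[A₂]² / [T] = (1.4)·(1.3)² / (5.2×10⁻⁴) = 4550
ΔG = RT ln(Q/Keq) = (8.314 J mol⁻¹ K⁻¹)(298 K) × ln(4550/500)
   = (2.478 kJ/mol)(2.208) = 5.47 kJ/mol
ΔG > 0, so the forward reaction is non-spontaneous (proceeds in reverse).

ΔG = 5.47 kJ/mol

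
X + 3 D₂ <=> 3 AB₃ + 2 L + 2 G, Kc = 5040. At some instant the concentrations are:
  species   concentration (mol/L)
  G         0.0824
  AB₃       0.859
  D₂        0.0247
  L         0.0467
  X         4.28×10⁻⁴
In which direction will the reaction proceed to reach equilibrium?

Qc = [AB₃]³·[L]²·[G]² / ([X]·[D₂]³) = (0.859)³·(0.0467)²·(0.0824)² / ((4.28×10⁻⁴)·(0.0247)³) = 1460
Qc = 1460 < Kc = 5040, so the forward reaction proceeds.

to the right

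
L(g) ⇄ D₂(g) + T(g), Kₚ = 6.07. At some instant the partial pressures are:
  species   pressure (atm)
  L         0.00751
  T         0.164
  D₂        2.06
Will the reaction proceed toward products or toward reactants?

Qₚ = P(D₂)·P(T) / P(L) = (2.06)·(0.164) / (0.00751) = 45.0
Qₚ = 45.0 > Kₚ = 6.07, so the reverse reaction proceeds.

in the reverse direction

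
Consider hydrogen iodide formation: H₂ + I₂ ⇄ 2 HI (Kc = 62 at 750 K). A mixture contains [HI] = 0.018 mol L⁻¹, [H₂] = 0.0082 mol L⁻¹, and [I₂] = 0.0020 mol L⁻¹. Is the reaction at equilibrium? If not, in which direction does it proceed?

Qc = [HI]² / ([H₂]·[I₂]) = (0.018)² / ((0.0082)·(0.0020)) = 20
Qc = 20 < Kc = 62, so the forward reaction proceeds.

toward products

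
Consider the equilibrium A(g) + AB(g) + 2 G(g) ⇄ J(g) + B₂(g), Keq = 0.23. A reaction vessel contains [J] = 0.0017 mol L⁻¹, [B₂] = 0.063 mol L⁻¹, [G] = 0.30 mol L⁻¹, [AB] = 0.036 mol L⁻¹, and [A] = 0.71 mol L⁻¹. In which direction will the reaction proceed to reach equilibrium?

Q = [J]·[B₂] / ([A]·[AB]·[G]²) = (0.0017)·(0.063) / ((0.71)·(0.036)·(0.30)²) = 0.047
Q = 0.047 < Keq = 0.23, so the forward reaction proceeds.

to the right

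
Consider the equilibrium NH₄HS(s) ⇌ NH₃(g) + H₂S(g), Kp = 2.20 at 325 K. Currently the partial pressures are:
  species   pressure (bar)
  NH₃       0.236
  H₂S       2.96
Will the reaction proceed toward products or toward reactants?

forward (toward products)

(NH₄HS is a pure solid — omitted from Qp.)
Qp = P(NH₃)·P(H₂S) = (0.236)·(2.96) = 0.699
Qp = 0.699 < Kp = 2.20, so the forward reaction proceeds.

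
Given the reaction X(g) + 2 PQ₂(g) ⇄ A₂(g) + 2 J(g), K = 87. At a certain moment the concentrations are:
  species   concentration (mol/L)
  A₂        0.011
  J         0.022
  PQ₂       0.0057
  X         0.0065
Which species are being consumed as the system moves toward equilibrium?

Q = [A₂]·[J]² / ([X]·[PQ₂]²) = (0.011)·(0.022)² / ((0.0065)·(0.0057)²) = 25
Q = 25 < K = 87: net forward reaction.

X, PQ₂ (reactants)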